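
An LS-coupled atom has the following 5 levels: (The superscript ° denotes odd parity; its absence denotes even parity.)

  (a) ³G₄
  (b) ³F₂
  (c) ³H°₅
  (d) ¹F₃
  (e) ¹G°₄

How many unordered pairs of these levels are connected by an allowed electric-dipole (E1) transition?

2

(a)–(b): forbidden (parity, ΔJ).
(a)–(c): allowed.
(a)–(d): forbidden (parity, ΔS).
(a)–(e): forbidden (ΔS).
(b)–(c): forbidden (ΔL, ΔJ).
(b)–(d): forbidden (parity, ΔS).
(b)–(e): forbidden (ΔS, ΔJ).
(c)–(d): forbidden (ΔS, ΔL, ΔJ).
(c)–(e): forbidden (parity, ΔS).
(d)–(e): allowed.
Allowed pairs: 2 of 10.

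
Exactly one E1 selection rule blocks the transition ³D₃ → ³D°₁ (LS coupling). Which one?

Initial level: S=1, L=2, J=3, parity even. Final level: S=1, L=2, J=1, parity odd.
Parity must change: even → odd — satisfied.
ΔS = 0: S: 1 → 1 — satisfied.
ΔL = 0, ±1 (not L=0↔0): L: 2 → 2, ΔL = +0 — satisfied.
ΔJ = 0, ±1 (not J=0↔0): J: 3 → 1, ΔJ = -2 — violated.

the ΔJ = 0, ±1 rule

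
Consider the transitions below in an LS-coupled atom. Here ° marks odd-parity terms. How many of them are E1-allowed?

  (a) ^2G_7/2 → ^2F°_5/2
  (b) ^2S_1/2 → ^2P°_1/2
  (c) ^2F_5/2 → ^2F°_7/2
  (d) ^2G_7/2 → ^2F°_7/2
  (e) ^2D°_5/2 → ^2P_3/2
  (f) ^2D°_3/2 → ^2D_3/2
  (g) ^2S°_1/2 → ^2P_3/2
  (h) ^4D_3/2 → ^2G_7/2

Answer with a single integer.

(a) allowed
(b) allowed
(c) allowed
(d) allowed
(e) allowed
(f) allowed
(g) allowed
(h) forbidden (parity, ΔS, ΔL, ΔJ fail)
Total allowed: 7 of 8.

7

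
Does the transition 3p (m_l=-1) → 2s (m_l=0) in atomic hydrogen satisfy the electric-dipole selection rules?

Δl = 0 − 1 = -1; the E1 rule Δl = ±1 is passes.
m_l: -1 → 0 (Δm_l = +1). |Δm_l| ≤ 1 passes.
All E1 selection rules are satisfied.

allowed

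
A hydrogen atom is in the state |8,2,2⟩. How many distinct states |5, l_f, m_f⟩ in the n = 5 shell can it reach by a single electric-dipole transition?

4

E1 requires Δl = ±1, so l_f ∈ {1, 3}; with 0 ≤ l_f ≤ n_f−1 = 4, the allowed l_f values are {1, 3}.
For l_f = 1: m_f ∈ {m_i−1, m_i, m_i+1} ∩ [−1, 1] = {1} → 1 state.
For l_f = 3: m_f ∈ {m_i−1, m_i, m_i+1} ∩ [−3, 3] = {1, 2, 3} → 3 states.
Total: 4.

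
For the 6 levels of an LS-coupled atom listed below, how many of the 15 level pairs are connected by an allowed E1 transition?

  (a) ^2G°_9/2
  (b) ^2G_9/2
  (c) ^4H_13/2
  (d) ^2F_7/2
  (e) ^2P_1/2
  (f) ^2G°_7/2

(a)–(b): allowed.
(a)–(c): forbidden (ΔS, ΔJ).
(a)–(d): allowed.
(a)–(e): forbidden (ΔL, ΔJ).
(a)–(f): forbidden (parity).
(b)–(c): forbidden (parity, ΔS, ΔJ).
(b)–(d): forbidden (parity).
(b)–(e): forbidden (parity, ΔL, ΔJ).
(b)–(f): allowed.
(c)–(d): forbidden (parity, ΔS, ΔL, ΔJ).
(c)–(e): forbidden (parity, ΔS, ΔL, ΔJ).
(c)–(f): forbidden (ΔS, ΔJ).
(d)–(e): forbidden (parity, ΔL, ΔJ).
(d)–(f): allowed.
(e)–(f): forbidden (ΔL, ΔJ).
Allowed pairs: 4 of 15.

4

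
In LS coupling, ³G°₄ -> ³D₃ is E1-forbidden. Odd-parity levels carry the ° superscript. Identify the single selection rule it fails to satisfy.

the ΔL = 0, ±1 rule

Parity must change: odd → even — satisfied.
ΔS = 0: S: 1 → 1 — satisfied.
ΔL = 0, ±1 (not L=0↔0): L: 4 → 2, ΔL = -2 — violated.
ΔJ = 0, ±1 (not J=0↔0): J: 4 → 3, ΔJ = -1 — satisfied.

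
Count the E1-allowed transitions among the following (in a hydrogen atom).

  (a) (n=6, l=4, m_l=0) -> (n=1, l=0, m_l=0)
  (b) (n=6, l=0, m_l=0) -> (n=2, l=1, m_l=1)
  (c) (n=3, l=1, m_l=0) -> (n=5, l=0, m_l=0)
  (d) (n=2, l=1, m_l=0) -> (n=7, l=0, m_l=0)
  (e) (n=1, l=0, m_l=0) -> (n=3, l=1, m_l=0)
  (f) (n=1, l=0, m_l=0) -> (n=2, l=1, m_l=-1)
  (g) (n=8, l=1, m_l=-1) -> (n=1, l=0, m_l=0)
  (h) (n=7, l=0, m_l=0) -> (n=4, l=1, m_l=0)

7

(a) forbidden — Δl = -4 (E1 requires Δl = ±1)
(b) allowed
(c) allowed
(d) allowed
(e) allowed
(f) allowed
(g) allowed
(h) allowed
Total allowed: 7 of 8.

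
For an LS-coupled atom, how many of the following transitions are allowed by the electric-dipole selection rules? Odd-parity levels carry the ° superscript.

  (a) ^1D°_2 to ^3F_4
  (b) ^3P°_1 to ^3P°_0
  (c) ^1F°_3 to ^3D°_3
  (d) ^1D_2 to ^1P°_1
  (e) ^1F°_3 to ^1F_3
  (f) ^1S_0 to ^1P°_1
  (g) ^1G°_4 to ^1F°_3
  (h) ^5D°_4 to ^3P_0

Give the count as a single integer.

3

(a) forbidden (ΔS, ΔJ fail)
(b) forbidden (parity fails)
(c) forbidden (parity, ΔS fail)
(d) allowed
(e) allowed
(f) allowed
(g) forbidden (parity fails)
(h) forbidden (ΔS, ΔJ fail)
Total allowed: 3 of 8.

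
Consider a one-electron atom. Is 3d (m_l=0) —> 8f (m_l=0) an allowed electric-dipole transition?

allowed

Initial l = 2, final l = 3, so Δl = +1. E1 requires Δl = ±1: ok.
Δm_l = 0 − (0) = +0. E1 requires Δm_l = 0, ±1: ok.
All E1 selection rules are satisfied.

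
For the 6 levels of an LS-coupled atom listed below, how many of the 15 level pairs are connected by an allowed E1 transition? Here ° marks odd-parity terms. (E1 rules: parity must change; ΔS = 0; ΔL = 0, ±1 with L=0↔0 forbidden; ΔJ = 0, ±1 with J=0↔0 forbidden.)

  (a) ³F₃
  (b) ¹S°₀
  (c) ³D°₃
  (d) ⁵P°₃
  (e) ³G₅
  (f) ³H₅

(a)–(b): forbidden (ΔS, ΔL, ΔJ).
(a)–(c): allowed.
(a)–(d): forbidden (ΔS, ΔL).
(a)–(e): forbidden (parity, ΔJ).
(a)–(f): forbidden (parity, ΔL, ΔJ).
(b)–(c): forbidden (parity, ΔS, ΔL, ΔJ).
(b)–(d): forbidden (parity, ΔS, ΔJ).
(b)–(e): forbidden (ΔS, ΔL, ΔJ).
(b)–(f): forbidden (ΔS, ΔL, ΔJ).
(c)–(d): forbidden (parity, ΔS).
(c)–(e): forbidden (ΔL, ΔJ).
(c)–(f): forbidden (ΔL, ΔJ).
(d)–(e): forbidden (ΔS, ΔL, ΔJ).
(d)–(f): forbidden (ΔS, ΔL, ΔJ).
(e)–(f): forbidden (parity).
Allowed pairs: 1 of 15.

1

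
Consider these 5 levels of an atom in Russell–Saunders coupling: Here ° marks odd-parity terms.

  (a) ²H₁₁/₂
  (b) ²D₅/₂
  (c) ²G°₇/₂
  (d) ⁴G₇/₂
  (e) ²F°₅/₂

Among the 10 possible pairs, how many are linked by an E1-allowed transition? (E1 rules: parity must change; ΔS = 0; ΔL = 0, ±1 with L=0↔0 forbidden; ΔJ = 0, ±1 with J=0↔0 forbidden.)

(a)–(b): forbidden (parity, ΔL, ΔJ).
(a)–(c): forbidden (ΔJ).
(a)–(d): forbidden (parity, ΔS, ΔJ).
(a)–(e): forbidden (ΔL, ΔJ).
(b)–(c): forbidden (ΔL).
(b)–(d): forbidden (parity, ΔS, ΔL).
(b)–(e): allowed.
(c)–(d): forbidden (ΔS).
(c)–(e): forbidden (parity).
(d)–(e): forbidden (ΔS).
Allowed pairs: 1 of 10.

1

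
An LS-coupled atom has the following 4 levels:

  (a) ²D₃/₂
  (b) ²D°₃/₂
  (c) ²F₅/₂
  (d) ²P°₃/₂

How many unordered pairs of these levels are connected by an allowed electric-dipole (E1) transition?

(a)–(b): allowed.
(a)–(c): forbidden (parity).
(a)–(d): allowed.
(b)–(c): allowed.
(b)–(d): forbidden (parity).
(c)–(d): forbidden (ΔL).
Allowed pairs: 3 of 6.

3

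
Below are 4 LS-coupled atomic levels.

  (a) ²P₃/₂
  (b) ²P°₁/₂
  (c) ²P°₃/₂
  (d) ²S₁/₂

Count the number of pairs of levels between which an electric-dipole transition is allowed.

4

(a)–(b): allowed.
(a)–(c): allowed.
(a)–(d): forbidden (parity).
(b)–(c): forbidden (parity).
(b)–(d): allowed.
(c)–(d): allowed.
Allowed pairs: 4 of 6.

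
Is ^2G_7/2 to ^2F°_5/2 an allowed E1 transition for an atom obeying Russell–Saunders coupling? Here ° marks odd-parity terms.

allowed

Reading off the term symbols: S 1/2→1/2, L 4→3, J 7/2→5/2, parity even→odd.
Parity must change: even → odd — ok.
ΔS = 0: S: 1/2 → 1/2 — ok.
ΔL = 0, ±1 (not L=0↔0): L: 4 → 3, ΔL = -1 — ok.
ΔJ = 0, ±1 (not J=0↔0): J: 7/2 → 5/2, ΔJ = -1 — ok.
All four E1 rules are satisfied.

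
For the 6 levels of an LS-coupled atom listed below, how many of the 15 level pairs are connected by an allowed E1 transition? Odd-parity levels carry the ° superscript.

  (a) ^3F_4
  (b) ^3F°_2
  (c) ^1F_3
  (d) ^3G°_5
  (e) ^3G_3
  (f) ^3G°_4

(a)–(b): forbidden (ΔJ).
(a)–(c): forbidden (parity, ΔS).
(a)–(d): allowed.
(a)–(e): forbidden (parity).
(a)–(f): allowed.
(b)–(c): forbidden (ΔS).
(b)–(d): forbidden (parity, ΔJ).
(b)–(e): allowed.
(b)–(f): forbidden (parity, ΔJ).
(c)–(d): forbidden (ΔS, ΔJ).
(c)–(e): forbidden (parity, ΔS).
(c)–(f): forbidden (ΔS).
(d)–(e): forbidden (ΔJ).
(d)–(f): forbidden (parity).
(e)–(f): allowed.
Allowed pairs: 4 of 15.

4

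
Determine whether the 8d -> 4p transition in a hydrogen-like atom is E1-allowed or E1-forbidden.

l: 2 → 1 (Δl = -1). Δl = ±1 passes.
All E1 selection rules are satisfied.

allowed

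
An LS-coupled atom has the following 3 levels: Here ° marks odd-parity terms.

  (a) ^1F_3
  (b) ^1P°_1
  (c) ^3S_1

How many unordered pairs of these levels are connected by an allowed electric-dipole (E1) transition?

(a)–(b): forbidden (ΔL, ΔJ).
(a)–(c): forbidden (parity, ΔS, ΔL, ΔJ).
(b)–(c): forbidden (ΔS).
Allowed pairs: 0 of 3.

0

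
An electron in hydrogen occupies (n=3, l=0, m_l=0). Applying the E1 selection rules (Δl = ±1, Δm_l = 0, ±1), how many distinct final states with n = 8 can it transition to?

3

E1 requires Δl = ±1, so l_f ∈ {-1, 1}; with 0 ≤ l_f ≤ n_f−1 = 7, the allowed l_f values are {1}.
For l_f = 1: m_f ∈ {m_i−1, m_i, m_i+1} ∩ [−1, 1] = {-1, 0, 1} → 3 states.
Total: 3.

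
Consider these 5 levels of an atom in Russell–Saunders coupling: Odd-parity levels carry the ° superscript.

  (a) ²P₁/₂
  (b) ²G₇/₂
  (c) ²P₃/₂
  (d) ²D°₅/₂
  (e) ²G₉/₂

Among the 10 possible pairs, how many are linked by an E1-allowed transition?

(a)–(b): forbidden (parity, ΔL, ΔJ).
(a)–(c): forbidden (parity).
(a)–(d): forbidden (ΔJ).
(a)–(e): forbidden (parity, ΔL, ΔJ).
(b)–(c): forbidden (parity, ΔL, ΔJ).
(b)–(d): forbidden (ΔL).
(b)–(e): forbidden (parity).
(c)–(d): allowed.
(c)–(e): forbidden (parity, ΔL, ΔJ).
(d)–(e): forbidden (ΔL, ΔJ).
Allowed pairs: 1 of 10.

1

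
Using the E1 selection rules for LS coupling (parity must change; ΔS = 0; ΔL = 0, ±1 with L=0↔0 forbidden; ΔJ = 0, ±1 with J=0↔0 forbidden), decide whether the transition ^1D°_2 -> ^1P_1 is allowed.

Reading off the term symbols: S 0→0, L 2→1, J 2→1, parity odd→even.
Parity must change: odd → even — ✓.
ΔS = 0: S: 0 → 0 — ✓.
ΔL = 0, ±1 (not L=0↔0): L: 2 → 1, ΔL = -1 — ✓.
ΔJ = 0, ±1 (not J=0↔0): J: 2 → 1, ΔJ = -1 — ✓.
All four E1 rules are satisfied.

allowed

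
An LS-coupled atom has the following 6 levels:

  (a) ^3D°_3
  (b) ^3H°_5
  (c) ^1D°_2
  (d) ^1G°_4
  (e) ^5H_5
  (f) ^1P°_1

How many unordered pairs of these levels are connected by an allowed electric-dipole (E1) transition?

(a)–(b): forbidden (parity, ΔL, ΔJ).
(a)–(c): forbidden (parity, ΔS).
(a)–(d): forbidden (parity, ΔS, ΔL).
(a)–(e): forbidden (ΔS, ΔL, ΔJ).
(a)–(f): forbidden (parity, ΔS, ΔJ).
(b)–(c): forbidden (parity, ΔS, ΔL, ΔJ).
(b)–(d): forbidden (parity, ΔS).
(b)–(e): forbidden (ΔS).
(b)–(f): forbidden (parity, ΔS, ΔL, ΔJ).
(c)–(d): forbidden (parity, ΔL, ΔJ).
(c)–(e): forbidden (ΔS, ΔL, ΔJ).
(c)–(f): forbidden (parity).
(d)–(e): forbidden (ΔS).
(d)–(f): forbidden (parity, ΔL, ΔJ).
(e)–(f): forbidden (ΔS, ΔL, ΔJ).
Allowed pairs: 0 of 15.

0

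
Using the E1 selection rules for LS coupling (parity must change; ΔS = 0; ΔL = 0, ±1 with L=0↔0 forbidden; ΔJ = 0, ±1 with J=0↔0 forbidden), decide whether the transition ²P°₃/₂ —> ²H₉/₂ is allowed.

forbidden

Initial level: S=1/2, L=1, J=3/2, parity odd. Final level: S=1/2, L=5, J=9/2, parity even.
ΔJ = 0, ±1 (not J=0↔0): J: 3/2 → 9/2, ΔJ = +3 — ✗.
ΔS = 0: S: 1/2 → 1/2 — ✓.
Parity must change: odd → even — ✓.
ΔL = 0, ±1 (not L=0↔0): L: 1 → 5, ΔL = +4 — ✗.
Rule(s) violated: ΔL, ΔJ.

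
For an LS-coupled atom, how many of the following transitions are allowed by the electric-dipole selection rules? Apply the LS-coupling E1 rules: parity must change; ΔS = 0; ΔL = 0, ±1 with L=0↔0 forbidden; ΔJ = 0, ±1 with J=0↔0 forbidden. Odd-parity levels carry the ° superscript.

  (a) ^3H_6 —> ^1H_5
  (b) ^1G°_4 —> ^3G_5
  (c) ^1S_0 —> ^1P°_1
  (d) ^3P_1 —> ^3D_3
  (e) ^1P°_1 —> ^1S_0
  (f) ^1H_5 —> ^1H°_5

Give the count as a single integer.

(a) forbidden (parity, ΔS fail)
(b) forbidden (ΔS fails)
(c) allowed
(d) forbidden (parity, ΔJ fail)
(e) allowed
(f) allowed
Total allowed: 3 of 6.

3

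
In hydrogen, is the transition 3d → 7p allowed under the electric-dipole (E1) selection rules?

allowed

l: 2 → 1 (Δl = -1). Δl = ±1 ok.
All E1 selection rules are satisfied.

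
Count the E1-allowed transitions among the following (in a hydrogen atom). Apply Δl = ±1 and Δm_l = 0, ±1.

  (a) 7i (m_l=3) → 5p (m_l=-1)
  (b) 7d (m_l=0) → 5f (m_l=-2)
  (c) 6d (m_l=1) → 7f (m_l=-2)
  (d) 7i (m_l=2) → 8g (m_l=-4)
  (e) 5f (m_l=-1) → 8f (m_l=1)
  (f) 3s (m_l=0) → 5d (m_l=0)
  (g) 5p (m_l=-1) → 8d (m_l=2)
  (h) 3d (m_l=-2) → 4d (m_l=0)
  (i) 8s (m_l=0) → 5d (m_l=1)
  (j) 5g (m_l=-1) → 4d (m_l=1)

0

(a) forbidden — Δl = -5 (E1 requires Δl = ±1); Δm_l = -4 (E1 requires Δm_l = 0, ±1)
(b) forbidden — Δm_l = -2 (E1 requires Δm_l = 0, ±1)
(c) forbidden — Δm_l = -3 (E1 requires Δm_l = 0, ±1)
(d) forbidden — Δl = -2 (E1 requires Δl = ±1); Δm_l = -6 (E1 requires Δm_l = 0, ±1)
(e) forbidden — Δl = +0 (E1 requires Δl = ±1); Δm_l = +2 (E1 requires Δm_l = 0, ±1)
(f) forbidden — Δl = +2 (E1 requires Δl = ±1)
(g) forbidden — Δm_l = +3 (E1 requires Δm_l = 0, ±1)
(h) forbidden — Δl = +0 (E1 requires Δl = ±1); Δm_l = +2 (E1 requires Δm_l = 0, ±1)
(i) forbidden — Δl = +2 (E1 requires Δl = ±1)
(j) forbidden — Δl = -2 (E1 requires Δl = ±1); Δm_l = +2 (E1 requires Δm_l = 0, ±1)
Total allowed: 0 of 10.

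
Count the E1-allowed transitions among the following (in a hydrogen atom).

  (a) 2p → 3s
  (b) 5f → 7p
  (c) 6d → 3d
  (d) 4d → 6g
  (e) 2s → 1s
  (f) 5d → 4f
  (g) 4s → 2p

(a) allowed
(b) forbidden — Δl = -2 (E1 requires Δl = ±1)
(c) forbidden — Δl = +0 (E1 requires Δl = ±1)
(d) forbidden — Δl = +2 (E1 requires Δl = ±1)
(e) forbidden — Δl = +0 (E1 requires Δl = ±1)
(f) allowed
(g) allowed
Total allowed: 3 of 7.

3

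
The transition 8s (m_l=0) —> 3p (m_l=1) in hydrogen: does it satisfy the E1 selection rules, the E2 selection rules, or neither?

Δl = 1 − 0 = +1; l_i + l_f = 1.
Δm_l = +1.
E1 (Δl = ±1, |Δm_l| ≤ 1): satisfied.
E2 (Δl = 0,±2, l_i+l_f ≥ 2, |Δm_l| ≤ 2): not satisfied.

E1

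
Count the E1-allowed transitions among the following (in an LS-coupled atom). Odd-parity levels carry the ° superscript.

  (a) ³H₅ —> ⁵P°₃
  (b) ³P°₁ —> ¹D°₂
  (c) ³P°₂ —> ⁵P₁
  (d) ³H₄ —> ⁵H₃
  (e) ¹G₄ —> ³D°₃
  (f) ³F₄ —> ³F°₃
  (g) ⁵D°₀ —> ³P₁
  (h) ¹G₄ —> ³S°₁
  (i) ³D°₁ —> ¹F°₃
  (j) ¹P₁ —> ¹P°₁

(a) forbidden (ΔS, ΔL, ΔJ fail)
(b) forbidden (parity, ΔS fail)
(c) forbidden (ΔS fails)
(d) forbidden (parity, ΔS fail)
(e) forbidden (ΔS, ΔL fail)
(f) allowed
(g) forbidden (ΔS fails)
(h) forbidden (ΔS, ΔL, ΔJ fail)
(i) forbidden (parity, ΔS, ΔJ fail)
(j) allowed
Total allowed: 2 of 10.

2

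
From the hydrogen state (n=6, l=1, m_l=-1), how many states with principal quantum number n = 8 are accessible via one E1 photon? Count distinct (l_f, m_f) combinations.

4

E1 requires Δl = ±1, so l_f ∈ {0, 2}; with 0 ≤ l_f ≤ n_f−1 = 7, the allowed l_f values are {0, 2}.
For l_f = 0: m_f ∈ {m_i−1, m_i, m_i+1} ∩ [−0, 0] = {0} → 1 state.
For l_f = 2: m_f ∈ {m_i−1, m_i, m_i+1} ∩ [−2, 2] = {-2, -1, 0} → 3 states.
Total: 4.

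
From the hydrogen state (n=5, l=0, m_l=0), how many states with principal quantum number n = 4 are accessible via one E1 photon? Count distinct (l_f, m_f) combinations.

E1 requires Δl = ±1, so l_f ∈ {-1, 1}; with 0 ≤ l_f ≤ n_f−1 = 3, the allowed l_f values are {1}.
For l_f = 1: m_f ∈ {m_i−1, m_i, m_i+1} ∩ [−1, 1] = {-1, 0, 1} → 3 states.
Total: 3.

3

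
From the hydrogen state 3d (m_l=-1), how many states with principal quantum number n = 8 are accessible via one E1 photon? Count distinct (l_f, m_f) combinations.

5

E1 requires Δl = ±1, so l_f ∈ {1, 3}; with 0 ≤ l_f ≤ n_f−1 = 7, the allowed l_f values are {1, 3}.
For l_f = 1: m_f ∈ {m_i−1, m_i, m_i+1} ∩ [−1, 1] = {-1, 0} → 2 states.
For l_f = 3: m_f ∈ {m_i−1, m_i, m_i+1} ∩ [−3, 3] = {-2, -1, 0} → 3 states.
Total: 5.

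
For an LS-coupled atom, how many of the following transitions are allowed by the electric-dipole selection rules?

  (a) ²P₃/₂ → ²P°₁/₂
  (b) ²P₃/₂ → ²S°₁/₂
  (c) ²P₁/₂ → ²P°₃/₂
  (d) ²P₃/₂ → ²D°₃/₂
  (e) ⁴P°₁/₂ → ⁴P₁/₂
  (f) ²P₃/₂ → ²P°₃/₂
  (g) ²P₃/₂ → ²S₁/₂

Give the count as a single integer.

(a) allowed
(b) allowed
(c) allowed
(d) allowed
(e) allowed
(f) allowed
(g) forbidden (parity fails)
Total allowed: 6 of 7.

6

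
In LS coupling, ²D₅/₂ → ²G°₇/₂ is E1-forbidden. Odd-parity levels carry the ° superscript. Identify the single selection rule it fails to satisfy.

Reading off the term symbols: S 1/2→1/2, L 2→4, J 5/2→7/2, parity even→odd.
Parity must change: even → odd — passes.
ΔS = 0: S: 1/2 → 1/2 — passes.
ΔL = 0, ±1 (not L=0↔0): L: 2 → 4, ΔL = +2 — fails.
ΔJ = 0, ±1 (not J=0↔0): J: 5/2 → 7/2, ΔJ = +1 — passes.

the ΔL = 0, ±1 rule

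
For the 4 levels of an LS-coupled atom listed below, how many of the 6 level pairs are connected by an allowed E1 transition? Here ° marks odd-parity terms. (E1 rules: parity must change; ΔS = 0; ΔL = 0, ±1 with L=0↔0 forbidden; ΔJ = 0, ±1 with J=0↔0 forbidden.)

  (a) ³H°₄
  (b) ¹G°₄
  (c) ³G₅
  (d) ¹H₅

2

(a)–(b): forbidden (parity, ΔS).
(a)–(c): allowed.
(a)–(d): forbidden (ΔS).
(b)–(c): forbidden (ΔS).
(b)–(d): allowed.
(c)–(d): forbidden (parity, ΔS).
Allowed pairs: 2 of 6.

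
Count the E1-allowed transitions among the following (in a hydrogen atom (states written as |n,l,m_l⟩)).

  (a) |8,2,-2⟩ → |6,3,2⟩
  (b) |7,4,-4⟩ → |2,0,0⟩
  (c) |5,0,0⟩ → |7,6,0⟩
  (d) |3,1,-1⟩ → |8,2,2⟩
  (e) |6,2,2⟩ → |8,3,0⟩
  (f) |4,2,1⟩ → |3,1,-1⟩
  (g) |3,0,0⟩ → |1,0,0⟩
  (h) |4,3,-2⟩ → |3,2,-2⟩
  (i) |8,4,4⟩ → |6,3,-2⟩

1

(a) forbidden — Δm_l = +4 (E1 requires Δm_l = 0, ±1)
(b) forbidden — Δl = -4 (E1 requires Δl = ±1); Δm_l = +4 (E1 requires Δm_l = 0, ±1)
(c) forbidden — Δl = +6 (E1 requires Δl = ±1)
(d) forbidden — Δm_l = +3 (E1 requires Δm_l = 0, ±1)
(e) forbidden — Δm_l = -2 (E1 requires Δm_l = 0, ±1)
(f) forbidden — Δm_l = -2 (E1 requires Δm_l = 0, ±1)
(g) forbidden — Δl = +0 (E1 requires Δl = ±1)
(h) allowed
(i) forbidden — Δm_l = -6 (E1 requires Δm_l = 0, ±1)
Total allowed: 1 of 9.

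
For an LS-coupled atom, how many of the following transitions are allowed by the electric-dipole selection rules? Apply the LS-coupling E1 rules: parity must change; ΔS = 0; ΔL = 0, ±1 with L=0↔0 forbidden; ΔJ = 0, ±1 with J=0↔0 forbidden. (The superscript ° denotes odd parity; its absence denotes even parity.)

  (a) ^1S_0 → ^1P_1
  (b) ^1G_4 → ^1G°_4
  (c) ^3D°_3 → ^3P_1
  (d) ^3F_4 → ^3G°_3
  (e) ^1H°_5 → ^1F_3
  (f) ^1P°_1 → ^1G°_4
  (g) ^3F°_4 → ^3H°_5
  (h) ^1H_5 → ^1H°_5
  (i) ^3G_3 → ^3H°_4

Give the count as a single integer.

4

(a) forbidden (parity fails)
(b) allowed
(c) forbidden (ΔJ fails)
(d) allowed
(e) forbidden (ΔL, ΔJ fail)
(f) forbidden (parity, ΔL, ΔJ fail)
(g) forbidden (parity, ΔL fail)
(h) allowed
(i) allowed
Total allowed: 4 of 9.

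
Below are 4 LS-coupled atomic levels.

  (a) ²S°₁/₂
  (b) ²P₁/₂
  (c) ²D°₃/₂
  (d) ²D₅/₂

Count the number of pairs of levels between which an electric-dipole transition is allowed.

3

(a)–(b): allowed.
(a)–(c): forbidden (parity, ΔL).
(a)–(d): forbidden (ΔL, ΔJ).
(b)–(c): allowed.
(b)–(d): forbidden (parity, ΔJ).
(c)–(d): allowed.
Allowed pairs: 3 of 6.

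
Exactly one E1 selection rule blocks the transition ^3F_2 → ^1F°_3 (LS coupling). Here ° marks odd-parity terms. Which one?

the ΔS = 0 rule

Reading off the term symbols: S 1→0, L 3→3, J 2→3, parity even→odd.
Parity must change: even → odd — satisfied.
ΔS = 0: S: 1 → 0 — violated.
ΔL = 0, ±1 (not L=0↔0): L: 3 → 3, ΔL = +0 — satisfied.
ΔJ = 0, ±1 (not J=0↔0): J: 2 → 3, ΔJ = +1 — satisfied.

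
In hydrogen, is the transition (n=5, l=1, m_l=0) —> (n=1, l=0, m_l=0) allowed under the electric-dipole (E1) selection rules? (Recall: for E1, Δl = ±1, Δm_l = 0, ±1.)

allowed

Initial l = 1, final l = 0, so Δl = -1. E1 requires Δl = ±1: passes.
Δm_l = 0 − (0) = +0. E1 requires Δm_l = 0, ±1: passes.
All E1 selection rules are satisfied.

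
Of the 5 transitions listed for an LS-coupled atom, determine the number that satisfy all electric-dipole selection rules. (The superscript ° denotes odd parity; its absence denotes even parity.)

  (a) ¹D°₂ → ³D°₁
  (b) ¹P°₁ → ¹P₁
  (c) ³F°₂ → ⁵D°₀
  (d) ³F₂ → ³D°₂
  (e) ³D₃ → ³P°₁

(a) forbidden (parity, ΔS fail)
(b) allowed
(c) forbidden (parity, ΔS, ΔJ fail)
(d) allowed
(e) forbidden (ΔJ fails)
Total allowed: 2 of 5.

2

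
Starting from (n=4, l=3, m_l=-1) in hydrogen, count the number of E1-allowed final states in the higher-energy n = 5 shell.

6

E1 requires Δl = ±1, so l_f ∈ {2, 4}; with 0 ≤ l_f ≤ n_f−1 = 4, the allowed l_f values are {2, 4}.
For l_f = 2: m_f ∈ {m_i−1, m_i, m_i+1} ∩ [−2, 2] = {-2, -1, 0} → 3 states.
For l_f = 4: m_f ∈ {m_i−1, m_i, m_i+1} ∩ [−4, 4] = {-2, -1, 0} → 3 states.
Total: 6.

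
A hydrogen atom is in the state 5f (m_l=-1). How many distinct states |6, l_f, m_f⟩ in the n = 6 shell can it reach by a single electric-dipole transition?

E1 requires Δl = ±1, so l_f ∈ {2, 4}; with 0 ≤ l_f ≤ n_f−1 = 5, the allowed l_f values are {2, 4}.
For l_f = 2: m_f ∈ {m_i−1, m_i, m_i+1} ∩ [−2, 2] = {-2, -1, 0} → 3 states.
For l_f = 4: m_f ∈ {m_i−1, m_i, m_i+1} ∩ [−4, 4] = {-2, -1, 0} → 3 states.
Total: 6.

6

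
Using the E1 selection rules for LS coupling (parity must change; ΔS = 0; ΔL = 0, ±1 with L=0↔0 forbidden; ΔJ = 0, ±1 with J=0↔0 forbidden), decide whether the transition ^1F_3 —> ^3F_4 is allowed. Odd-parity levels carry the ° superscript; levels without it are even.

forbidden

ΔL = 0, ±1 (not L=0↔0): L: 3 → 3, ΔL = +0 — satisfied.
ΔS = 0: S: 0 → 1 — violated.
ΔJ = 0, ±1 (not J=0↔0): J: 3 → 4, ΔJ = +1 — satisfied.
Parity must change: even → even — violated.
Rule(s) violated: parity, ΔS.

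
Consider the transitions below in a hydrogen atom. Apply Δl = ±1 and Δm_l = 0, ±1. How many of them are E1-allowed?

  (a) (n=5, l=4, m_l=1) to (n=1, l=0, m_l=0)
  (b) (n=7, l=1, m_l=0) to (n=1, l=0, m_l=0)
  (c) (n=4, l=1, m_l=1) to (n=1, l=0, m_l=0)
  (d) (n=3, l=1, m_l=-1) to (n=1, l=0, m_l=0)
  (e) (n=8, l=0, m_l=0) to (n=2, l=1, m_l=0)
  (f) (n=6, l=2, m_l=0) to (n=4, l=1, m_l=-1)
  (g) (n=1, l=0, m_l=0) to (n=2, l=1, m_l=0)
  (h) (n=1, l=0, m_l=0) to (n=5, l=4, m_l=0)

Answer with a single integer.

(a) forbidden — Δl = -4 (E1 requires Δl = ±1)
(b) allowed
(c) allowed
(d) allowed
(e) allowed
(f) allowed
(g) allowed
(h) forbidden — Δl = +4 (E1 requires Δl = ±1)
Total allowed: 6 of 8.

6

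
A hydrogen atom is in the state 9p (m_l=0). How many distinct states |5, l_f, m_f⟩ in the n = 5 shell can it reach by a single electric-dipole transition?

E1 requires Δl = ±1, so l_f ∈ {0, 2}; with 0 ≤ l_f ≤ n_f−1 = 4, the allowed l_f values are {0, 2}.
For l_f = 0: m_f ∈ {m_i−1, m_i, m_i+1} ∩ [−0, 0] = {0} → 1 state.
For l_f = 2: m_f ∈ {m_i−1, m_i, m_i+1} ∩ [−2, 2] = {-1, 0, 1} → 3 states.
Total: 4.

4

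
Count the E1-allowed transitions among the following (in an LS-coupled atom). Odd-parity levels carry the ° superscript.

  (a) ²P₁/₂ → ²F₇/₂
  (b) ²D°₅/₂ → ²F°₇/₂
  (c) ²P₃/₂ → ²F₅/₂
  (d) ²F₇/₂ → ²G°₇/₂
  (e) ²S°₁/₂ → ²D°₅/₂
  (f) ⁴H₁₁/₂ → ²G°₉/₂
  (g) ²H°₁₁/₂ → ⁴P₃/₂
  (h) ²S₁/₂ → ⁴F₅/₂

1

(a) forbidden (parity, ΔL, ΔJ fail)
(b) forbidden (parity fails)
(c) forbidden (parity, ΔL fail)
(d) allowed
(e) forbidden (parity, ΔL, ΔJ fail)
(f) forbidden (ΔS fails)
(g) forbidden (ΔS, ΔL, ΔJ fail)
(h) forbidden (parity, ΔS, ΔL, ΔJ fail)
Total allowed: 1 of 8.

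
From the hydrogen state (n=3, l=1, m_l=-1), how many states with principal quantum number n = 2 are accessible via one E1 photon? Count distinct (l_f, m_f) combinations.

E1 requires Δl = ±1, so l_f ∈ {0, 2}; with 0 ≤ l_f ≤ n_f−1 = 1, the allowed l_f values are {0}.
For l_f = 0: m_f ∈ {m_i−1, m_i, m_i+1} ∩ [−0, 0] = {0} → 1 state.
Total: 1.

1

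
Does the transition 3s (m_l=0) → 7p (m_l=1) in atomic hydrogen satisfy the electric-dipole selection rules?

allowed

Initial l = 0, final l = 1, so Δl = +1. E1 requires Δl = ±1: ok.
m_l: 0 → 1 (Δm_l = +1). |Δm_l| ≤ 1 ok.
All E1 selection rules are satisfied.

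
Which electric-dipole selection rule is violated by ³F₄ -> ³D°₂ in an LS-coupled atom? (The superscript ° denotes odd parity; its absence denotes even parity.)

the ΔJ = 0, ±1 rule

Parity must change: even → odd — ok.
ΔS = 0: S: 1 → 1 — ok.
ΔL = 0, ±1 (not L=0↔0): L: 3 → 2, ΔL = -1 — ok.
ΔJ = 0, ±1 (not J=0↔0): J: 4 → 2, ΔJ = -2 — fails.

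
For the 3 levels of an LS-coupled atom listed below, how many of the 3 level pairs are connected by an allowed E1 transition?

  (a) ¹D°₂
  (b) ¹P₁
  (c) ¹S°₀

(a)–(b): allowed.
(a)–(c): forbidden (parity, ΔL, ΔJ).
(b)–(c): allowed.
Allowed pairs: 2 of 3.

2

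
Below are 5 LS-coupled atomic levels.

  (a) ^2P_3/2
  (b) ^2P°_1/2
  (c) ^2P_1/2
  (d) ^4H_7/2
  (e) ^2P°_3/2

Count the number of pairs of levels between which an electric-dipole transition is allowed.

4

(a)–(b): allowed.
(a)–(c): forbidden (parity).
(a)–(d): forbidden (parity, ΔS, ΔL, ΔJ).
(a)–(e): allowed.
(b)–(c): allowed.
(b)–(d): forbidden (ΔS, ΔL, ΔJ).
(b)–(e): forbidden (parity).
(c)–(d): forbidden (parity, ΔS, ΔL, ΔJ).
(c)–(e): allowed.
(d)–(e): forbidden (ΔS, ΔL, ΔJ).
Allowed pairs: 4 of 10.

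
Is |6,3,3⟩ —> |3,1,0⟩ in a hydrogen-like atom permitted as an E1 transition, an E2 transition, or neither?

Δl = 1 − 3 = -2; l_i + l_f = 4.
Δm_l = -3.
E1 (Δl = ±1, |Δm_l| ≤ 1): not satisfied.
E2 (Δl = 0,±2, l_i+l_f ≥ 2, |Δm_l| ≤ 2): not satisfied.

neither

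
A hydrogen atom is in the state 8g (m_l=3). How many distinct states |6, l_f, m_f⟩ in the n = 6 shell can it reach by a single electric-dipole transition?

5

E1 requires Δl = ±1, so l_f ∈ {3, 5}; with 0 ≤ l_f ≤ n_f−1 = 5, the allowed l_f values are {3, 5}.
For l_f = 3: m_f ∈ {m_i−1, m_i, m_i+1} ∩ [−3, 3] = {2, 3} → 2 states.
For l_f = 5: m_f ∈ {m_i−1, m_i, m_i+1} ∩ [−5, 5] = {2, 3, 4} → 3 states.
Total: 5.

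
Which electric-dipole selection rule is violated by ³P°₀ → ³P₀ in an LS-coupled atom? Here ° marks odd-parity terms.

Initial level: S=1, L=1, J=0, parity odd. Final level: S=1, L=1, J=0, parity even.
Parity must change: odd → even — passes.
ΔS = 0: S: 1 → 1 — passes.
ΔL = 0, ±1 (not L=0↔0): L: 1 → 1, ΔL = +0 — passes.
ΔJ = 0, ±1 (not J=0↔0): J: 0 → 0, ΔJ = +0 — fails.

the J=0 ↔ J=0 exclusion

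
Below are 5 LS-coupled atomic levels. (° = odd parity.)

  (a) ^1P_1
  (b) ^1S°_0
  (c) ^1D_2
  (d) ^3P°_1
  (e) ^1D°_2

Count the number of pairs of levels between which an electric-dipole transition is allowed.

(a)–(b): allowed.
(a)–(c): forbidden (parity).
(a)–(d): forbidden (ΔS).
(a)–(e): allowed.
(b)–(c): forbidden (ΔL, ΔJ).
(b)–(d): forbidden (parity, ΔS).
(b)–(e): forbidden (parity, ΔL, ΔJ).
(c)–(d): forbidden (ΔS).
(c)–(e): allowed.
(d)–(e): forbidden (parity, ΔS).
Allowed pairs: 3 of 10.

3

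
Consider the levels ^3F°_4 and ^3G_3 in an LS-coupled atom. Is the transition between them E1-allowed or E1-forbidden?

Parity must change: odd → even — ok.
ΔS = 0: S: 1 → 1 — ok.
ΔL = 0, ±1 (not L=0↔0): L: 3 → 4, ΔL = +1 — ok.
ΔJ = 0, ±1 (not J=0↔0): J: 4 → 3, ΔJ = -1 — ok.
All four E1 rules are satisfied.

allowed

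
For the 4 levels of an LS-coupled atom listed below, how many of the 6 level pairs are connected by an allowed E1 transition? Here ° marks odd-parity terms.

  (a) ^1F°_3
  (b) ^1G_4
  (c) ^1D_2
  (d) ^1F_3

3

(a)–(b): allowed.
(a)–(c): allowed.
(a)–(d): allowed.
(b)–(c): forbidden (parity, ΔL, ΔJ).
(b)–(d): forbidden (parity).
(c)–(d): forbidden (parity).
Allowed pairs: 3 of 6.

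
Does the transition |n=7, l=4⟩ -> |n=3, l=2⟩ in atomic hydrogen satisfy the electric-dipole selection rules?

l: 4 → 2 (Δl = -2). Δl = ±1 fails.
The transition is electric-dipole forbidden.

forbidden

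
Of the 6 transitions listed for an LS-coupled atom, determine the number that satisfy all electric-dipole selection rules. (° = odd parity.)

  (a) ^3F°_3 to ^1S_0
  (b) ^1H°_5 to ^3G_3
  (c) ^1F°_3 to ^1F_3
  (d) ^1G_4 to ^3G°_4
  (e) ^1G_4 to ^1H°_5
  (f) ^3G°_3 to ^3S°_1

(a) forbidden (ΔS, ΔL, ΔJ fail)
(b) forbidden (ΔS, ΔJ fail)
(c) allowed
(d) forbidden (ΔS fails)
(e) allowed
(f) forbidden (parity, ΔL, ΔJ fail)
Total allowed: 2 of 6.

2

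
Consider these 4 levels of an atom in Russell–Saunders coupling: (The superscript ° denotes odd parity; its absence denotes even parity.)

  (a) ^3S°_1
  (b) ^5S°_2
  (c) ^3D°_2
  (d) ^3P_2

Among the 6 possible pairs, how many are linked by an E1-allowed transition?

(a)–(b): forbidden (parity, ΔS, ΔL).
(a)–(c): forbidden (parity, ΔL).
(a)–(d): allowed.
(b)–(c): forbidden (parity, ΔS, ΔL).
(b)–(d): forbidden (ΔS).
(c)–(d): allowed.
Allowed pairs: 2 of 6.

2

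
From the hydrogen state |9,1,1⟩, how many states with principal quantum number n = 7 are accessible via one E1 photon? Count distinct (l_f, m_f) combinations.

E1 requires Δl = ±1, so l_f ∈ {0, 2}; with 0 ≤ l_f ≤ n_f−1 = 6, the allowed l_f values are {0, 2}.
For l_f = 0: m_f ∈ {m_i−1, m_i, m_i+1} ∩ [−0, 0] = {0} → 1 state.
For l_f = 2: m_f ∈ {m_i−1, m_i, m_i+1} ∩ [−2, 2] = {0, 1, 2} → 3 states.
Total: 4.

4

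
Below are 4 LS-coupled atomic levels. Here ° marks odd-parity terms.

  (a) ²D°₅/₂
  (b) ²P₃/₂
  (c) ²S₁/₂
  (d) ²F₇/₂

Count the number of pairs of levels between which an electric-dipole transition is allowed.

2

(a)–(b): allowed.
(a)–(c): forbidden (ΔL, ΔJ).
(a)–(d): allowed.
(b)–(c): forbidden (parity).
(b)–(d): forbidden (parity, ΔL, ΔJ).
(c)–(d): forbidden (parity, ΔL, ΔJ).
Allowed pairs: 2 of 6.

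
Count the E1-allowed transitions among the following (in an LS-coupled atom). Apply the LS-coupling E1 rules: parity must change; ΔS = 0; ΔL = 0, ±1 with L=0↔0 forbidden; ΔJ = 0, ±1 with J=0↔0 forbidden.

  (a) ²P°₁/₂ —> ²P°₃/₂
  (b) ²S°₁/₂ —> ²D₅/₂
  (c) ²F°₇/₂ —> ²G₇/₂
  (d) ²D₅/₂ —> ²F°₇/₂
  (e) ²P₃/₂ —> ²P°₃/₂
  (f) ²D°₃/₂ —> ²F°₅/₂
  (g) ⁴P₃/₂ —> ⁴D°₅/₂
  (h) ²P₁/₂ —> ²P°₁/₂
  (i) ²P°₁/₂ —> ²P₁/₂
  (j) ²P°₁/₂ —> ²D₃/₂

(a) forbidden (parity fails)
(b) forbidden (ΔL, ΔJ fail)
(c) allowed
(d) allowed
(e) allowed
(f) forbidden (parity fails)
(g) allowed
(h) allowed
(i) allowed
(j) allowed
Total allowed: 7 of 10.

7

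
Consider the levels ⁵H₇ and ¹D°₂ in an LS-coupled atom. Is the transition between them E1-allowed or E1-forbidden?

forbidden

Initial level: S=2, L=5, J=7, parity even. Final level: S=0, L=2, J=2, parity odd.
ΔL = 0, ±1 (not L=0↔0): L: 5 → 2, ΔL = -3 — fails.
ΔJ = 0, ±1 (not J=0↔0): J: 7 → 2, ΔJ = -5 — fails.
Parity must change: even → odd — passes.
ΔS = 0: S: 2 → 0 — fails.
Rule(s) violated: ΔS, ΔL, ΔJ.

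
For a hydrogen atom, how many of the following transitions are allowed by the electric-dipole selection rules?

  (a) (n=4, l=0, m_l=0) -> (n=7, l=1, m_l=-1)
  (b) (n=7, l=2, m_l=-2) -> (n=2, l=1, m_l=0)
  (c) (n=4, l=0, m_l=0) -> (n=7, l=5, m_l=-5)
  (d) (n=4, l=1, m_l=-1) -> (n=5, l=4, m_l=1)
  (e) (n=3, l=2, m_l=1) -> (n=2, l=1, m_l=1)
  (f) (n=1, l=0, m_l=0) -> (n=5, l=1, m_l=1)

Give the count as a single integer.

3

(a) allowed
(b) forbidden — Δm_l = +2 (E1 requires Δm_l = 0, ±1)
(c) forbidden — Δl = +5 (E1 requires Δl = ±1); Δm_l = -5 (E1 requires Δm_l = 0, ±1)
(d) forbidden — Δl = +3 (E1 requires Δl = ±1); Δm_l = +2 (E1 requires Δm_l = 0, ±1)
(e) allowed
(f) allowed
Total allowed: 3 of 6.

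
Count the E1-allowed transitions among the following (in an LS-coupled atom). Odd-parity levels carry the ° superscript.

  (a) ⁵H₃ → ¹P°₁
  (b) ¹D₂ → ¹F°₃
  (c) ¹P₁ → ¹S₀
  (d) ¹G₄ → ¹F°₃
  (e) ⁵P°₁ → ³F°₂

2

(a) forbidden (ΔS, ΔL, ΔJ fail)
(b) allowed
(c) forbidden (parity fails)
(d) allowed
(e) forbidden (parity, ΔS, ΔL fail)
Total allowed: 2 of 5.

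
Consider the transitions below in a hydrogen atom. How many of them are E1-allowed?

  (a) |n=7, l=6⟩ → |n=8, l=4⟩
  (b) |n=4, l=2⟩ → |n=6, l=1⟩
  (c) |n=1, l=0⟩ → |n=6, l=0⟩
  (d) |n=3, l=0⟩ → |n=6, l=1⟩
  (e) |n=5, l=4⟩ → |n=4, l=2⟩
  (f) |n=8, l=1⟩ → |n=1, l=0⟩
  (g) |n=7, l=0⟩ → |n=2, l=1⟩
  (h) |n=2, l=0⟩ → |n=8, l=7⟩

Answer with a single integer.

(a) forbidden — Δl = -2 (E1 requires Δl = ±1)
(b) allowed
(c) forbidden — Δl = +0 (E1 requires Δl = ±1)
(d) allowed
(e) forbidden — Δl = -2 (E1 requires Δl = ±1)
(f) allowed
(g) allowed
(h) forbidden — Δl = +7 (E1 requires Δl = ±1)
Total allowed: 4 of 8.

4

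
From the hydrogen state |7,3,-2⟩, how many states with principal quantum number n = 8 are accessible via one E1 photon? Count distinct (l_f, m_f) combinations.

5

E1 requires Δl = ±1, so l_f ∈ {2, 4}; with 0 ≤ l_f ≤ n_f−1 = 7, the allowed l_f values are {2, 4}.
For l_f = 2: m_f ∈ {m_i−1, m_i, m_i+1} ∩ [−2, 2] = {-2, -1} → 2 states.
For l_f = 4: m_f ∈ {m_i−1, m_i, m_i+1} ∩ [−4, 4] = {-3, -2, -1} → 3 states.
Total: 5.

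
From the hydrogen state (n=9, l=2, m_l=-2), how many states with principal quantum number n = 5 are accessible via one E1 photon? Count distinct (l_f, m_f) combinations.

E1 requires Δl = ±1, so l_f ∈ {1, 3}; with 0 ≤ l_f ≤ n_f−1 = 4, the allowed l_f values are {1, 3}.
For l_f = 1: m_f ∈ {m_i−1, m_i, m_i+1} ∩ [−1, 1] = {-1} → 1 state.
For l_f = 3: m_f ∈ {m_i−1, m_i, m_i+1} ∩ [−3, 3] = {-3, -2, -1} → 3 states.
Total: 4.

4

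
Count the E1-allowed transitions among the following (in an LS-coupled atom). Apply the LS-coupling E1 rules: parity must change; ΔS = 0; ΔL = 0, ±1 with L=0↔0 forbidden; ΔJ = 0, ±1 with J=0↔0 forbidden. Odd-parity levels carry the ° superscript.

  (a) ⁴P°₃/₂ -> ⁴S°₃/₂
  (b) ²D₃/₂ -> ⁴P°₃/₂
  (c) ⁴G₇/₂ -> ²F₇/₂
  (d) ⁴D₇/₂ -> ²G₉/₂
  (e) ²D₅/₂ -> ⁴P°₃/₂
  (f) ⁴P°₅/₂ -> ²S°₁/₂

0

(a) forbidden (parity fails)
(b) forbidden (ΔS fails)
(c) forbidden (parity, ΔS fail)
(d) forbidden (parity, ΔS, ΔL fail)
(e) forbidden (ΔS fails)
(f) forbidden (parity, ΔS, ΔJ fail)
Total allowed: 0 of 6.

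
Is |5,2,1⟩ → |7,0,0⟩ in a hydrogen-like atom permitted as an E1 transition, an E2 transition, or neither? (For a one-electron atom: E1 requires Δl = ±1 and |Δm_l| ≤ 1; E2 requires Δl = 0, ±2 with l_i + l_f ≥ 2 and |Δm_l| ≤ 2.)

E2

Δl = 0 − 2 = -2; l_i + l_f = 2.
Δm_l = -1.
E1 (Δl = ±1, |Δm_l| ≤ 1): not satisfied.
E2 (Δl = 0,±2, l_i+l_f ≥ 2, |Δm_l| ≤ 2): satisfied.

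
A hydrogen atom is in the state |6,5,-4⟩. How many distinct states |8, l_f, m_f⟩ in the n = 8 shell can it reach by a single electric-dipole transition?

E1 requires Δl = ±1, so l_f ∈ {4, 6}; with 0 ≤ l_f ≤ n_f−1 = 7, the allowed l_f values are {4, 6}.
For l_f = 4: m_f ∈ {m_i−1, m_i, m_i+1} ∩ [−4, 4] = {-4, -3} → 2 states.
For l_f = 6: m_f ∈ {m_i−1, m_i, m_i+1} ∩ [−6, 6] = {-5, -4, -3} → 3 states.
Total: 5.

5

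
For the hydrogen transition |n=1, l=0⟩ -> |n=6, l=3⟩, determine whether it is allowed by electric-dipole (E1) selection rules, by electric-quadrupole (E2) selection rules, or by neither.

neither

Δl = 3 − 0 = +3; l_i + l_f = 3.
E1 (Δl = ±1): not satisfied.
E2 (Δl = 0,±2, l_i+l_f ≥ 2): not satisfied.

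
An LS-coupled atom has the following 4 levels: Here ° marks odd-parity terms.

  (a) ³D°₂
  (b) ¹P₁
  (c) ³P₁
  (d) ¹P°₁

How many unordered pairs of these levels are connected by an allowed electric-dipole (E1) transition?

2

(a)–(b): forbidden (ΔS).
(a)–(c): allowed.
(a)–(d): forbidden (parity, ΔS).
(b)–(c): forbidden (parity, ΔS).
(b)–(d): allowed.
(c)–(d): forbidden (ΔS).
Allowed pairs: 2 of 6.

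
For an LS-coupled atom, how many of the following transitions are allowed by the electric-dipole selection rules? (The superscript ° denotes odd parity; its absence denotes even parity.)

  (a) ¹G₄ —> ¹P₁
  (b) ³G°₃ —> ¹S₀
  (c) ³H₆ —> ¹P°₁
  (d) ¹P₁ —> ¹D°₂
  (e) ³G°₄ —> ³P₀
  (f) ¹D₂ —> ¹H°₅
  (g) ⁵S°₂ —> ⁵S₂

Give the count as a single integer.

1

(a) forbidden (parity, ΔL, ΔJ fail)
(b) forbidden (ΔS, ΔL, ΔJ fail)
(c) forbidden (ΔS, ΔL, ΔJ fail)
(d) allowed
(e) forbidden (ΔL, ΔJ fail)
(f) forbidden (ΔL, ΔJ fail)
(g) forbidden (ΔL fails)
Total allowed: 1 of 7.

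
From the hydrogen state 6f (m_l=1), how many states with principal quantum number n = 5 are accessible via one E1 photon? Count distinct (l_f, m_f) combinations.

E1 requires Δl = ±1, so l_f ∈ {2, 4}; with 0 ≤ l_f ≤ n_f−1 = 4, the allowed l_f values are {2, 4}.
For l_f = 2: m_f ∈ {m_i−1, m_i, m_i+1} ∩ [−2, 2] = {0, 1, 2} → 3 states.
For l_f = 4: m_f ∈ {m_i−1, m_i, m_i+1} ∩ [−4, 4] = {0, 1, 2} → 3 states.
Total: 6.

6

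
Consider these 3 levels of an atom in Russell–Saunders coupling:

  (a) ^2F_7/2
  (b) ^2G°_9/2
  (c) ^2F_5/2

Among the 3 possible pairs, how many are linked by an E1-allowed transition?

(a)–(b): allowed.
(a)–(c): forbidden (parity).
(b)–(c): forbidden (ΔJ).
Allowed pairs: 1 of 3.

1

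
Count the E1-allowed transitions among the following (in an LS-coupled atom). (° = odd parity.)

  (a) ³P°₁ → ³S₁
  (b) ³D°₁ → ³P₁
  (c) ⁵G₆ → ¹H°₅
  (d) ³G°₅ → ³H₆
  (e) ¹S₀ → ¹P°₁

(a) allowed
(b) allowed
(c) forbidden (ΔS fails)
(d) allowed
(e) allowed
Total allowed: 4 of 5.

4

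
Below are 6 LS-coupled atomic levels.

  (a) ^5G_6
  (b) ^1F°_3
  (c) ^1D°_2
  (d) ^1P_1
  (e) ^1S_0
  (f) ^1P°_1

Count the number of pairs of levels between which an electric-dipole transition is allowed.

(a)–(b): forbidden (ΔS, ΔJ).
(a)–(c): forbidden (ΔS, ΔL, ΔJ).
(a)–(d): forbidden (parity, ΔS, ΔL, ΔJ).
(a)–(e): forbidden (parity, ΔS, ΔL, ΔJ).
(a)–(f): forbidden (ΔS, ΔL, ΔJ).
(b)–(c): forbidden (parity).
(b)–(d): forbidden (ΔL, ΔJ).
(b)–(e): forbidden (ΔL, ΔJ).
(b)–(f): forbidden (parity, ΔL, ΔJ).
(c)–(d): allowed.
(c)–(e): forbidden (ΔL, ΔJ).
(c)–(f): forbidden (parity).
(d)–(e): forbidden (parity).
(d)–(f): allowed.
(e)–(f): allowed.
Allowed pairs: 3 of 15.

3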